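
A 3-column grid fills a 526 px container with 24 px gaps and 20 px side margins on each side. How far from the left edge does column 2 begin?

190 px

Inside the margins: 526 − 40 = 486 px.
3c + 2·24 = 486 → 3c = 438 → c = 146 px.
Column 2 starts at margin + 1·(column + gutter) = 20 + 1·170 = 190 px.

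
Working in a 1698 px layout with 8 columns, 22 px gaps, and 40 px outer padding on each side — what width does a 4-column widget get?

798 px

Subtract both margins: 1698 − 2·40 = 1618 px.
Subtracting 7 gaps of 22 leaves 1464 for 8 columns, so c = 183 px.
4-column span = 4·183 + 3·22 = 798 px.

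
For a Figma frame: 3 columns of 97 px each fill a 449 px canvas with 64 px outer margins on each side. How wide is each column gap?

Inside the margins: 449 − 128 = 321 px.
Columns use 291 px, leaving 30 px across 2 column gaps = 15 px each.

15 px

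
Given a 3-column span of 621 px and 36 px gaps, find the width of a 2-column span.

Subtracting 2 gaps of 36 leaves 549 for 3 columns, so c = 183 px.
2-column span = 2·183 + 1·36 = 402 px.

402 px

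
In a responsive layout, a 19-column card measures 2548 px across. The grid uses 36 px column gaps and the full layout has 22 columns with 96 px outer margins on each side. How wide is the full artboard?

3148 px

19c + 18·36 = 2548 → 19c = 1900 → c = 100 px.
Artboard = 2·96 + 22·100 + 21·36 = 192 + 2200 + 756 = 3148 px.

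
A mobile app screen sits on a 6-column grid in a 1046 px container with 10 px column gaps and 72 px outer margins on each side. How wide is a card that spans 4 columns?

Inside the margins: 1046 − 144 = 902 px.
6c + 5·10 = 902 → 6c = 852 → c = 142 px.
4-column span = 4·142 + 3·10 = 598 px.

598 px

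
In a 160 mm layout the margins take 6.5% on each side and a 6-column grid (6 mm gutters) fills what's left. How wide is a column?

18.2 mm

Each margin = 6.5% of 160 = 10.4 mm; content = 160 − 2·10.4 = 139.2 mm.
6c + 5·6 = 139.2 → 6c = 109.2 → c = 18.2 mm.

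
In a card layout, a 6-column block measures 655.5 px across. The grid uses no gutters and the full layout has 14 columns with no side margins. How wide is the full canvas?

6c = 655.5 → c = 109.25 px.
Canvas = 14·109.25 = 1529.5 = 1529.5 px.

1529.5 px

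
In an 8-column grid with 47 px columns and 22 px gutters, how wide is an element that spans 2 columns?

116 px

2-column span = 2·47 + 1·22 = 116 px.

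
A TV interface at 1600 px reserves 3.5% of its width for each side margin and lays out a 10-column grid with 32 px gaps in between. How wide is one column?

Margins: 3.5% × 1600 = 56 px each, so content = 1600 − 112 = 1488 px.
1488 − 9·32 = 1200; ÷10 gives c = 120 px.

120 px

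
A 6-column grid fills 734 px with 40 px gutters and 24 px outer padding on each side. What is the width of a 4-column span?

Subtract both margins: 734 − 2·24 = 686 px.
Subtracting 5 gutters of 40 leaves 486 for 6 columns, so c = 81 px.
Span of 4: 4·81 + 3·40 = 324 + 120 = 444 px.

444 px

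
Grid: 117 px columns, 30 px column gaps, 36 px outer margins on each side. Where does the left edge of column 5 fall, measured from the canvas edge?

Column 5 starts at margin + 4·(column + gutter) = 36 + 4·147 = 624 px.

624 px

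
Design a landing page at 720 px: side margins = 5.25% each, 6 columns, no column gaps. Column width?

Each margin = 5.25% of 720 = 37.8 px; content = 720 − 2·37.8 = 644.4 px.
644.4 / 6 = 107.4 px per column.

107.4 px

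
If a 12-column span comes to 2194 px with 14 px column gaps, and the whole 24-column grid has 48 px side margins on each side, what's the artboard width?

12c + 11·14 = 2194 → 12c = 2040 → c = 170 px.
Artboard = 2·48 + 24·170 + 23·14 = 96 + 4080 + 322 = 4498 px.

4498 px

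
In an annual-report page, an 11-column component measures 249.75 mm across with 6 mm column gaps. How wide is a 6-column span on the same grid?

11 columns + 10 column gaps: 11c + 10·6 = 249.75.
11c = 249.75 − 60 = 189.75, so c = 17.25 mm.
6-column span = 6·17.25 + 5·6 = 133.5 mm.

133.5 mm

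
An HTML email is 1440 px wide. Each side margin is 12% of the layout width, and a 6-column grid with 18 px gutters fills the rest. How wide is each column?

167.4 px

Each margin = 12% of 1440 = 172.8 px; content = 1440 − 2·172.8 = 1094.4 px.
Subtracting 5 gutters of 18 leaves 1004.4 for 6 columns, so c = 167.4 px.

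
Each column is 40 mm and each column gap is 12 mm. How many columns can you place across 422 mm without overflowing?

8 columns

k columns need k·40 + (k−1)·12 = k·52 − 12.
k·52 − 12 ≤ 422 → k ≤ 434 / 52 ≈ 8.35, so k = 8.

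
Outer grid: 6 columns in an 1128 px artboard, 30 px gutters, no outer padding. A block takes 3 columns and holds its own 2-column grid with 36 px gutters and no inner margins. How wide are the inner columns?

256.5 px

1128 − 5·30 = 978; ÷6 gives c = 163 px.
Span of 3: 3·163 + 2·30 = 489 + 60 = 549 px.
2 columns + 1 gutter: 2d + 1·36 = 549.
2d = 549 − 36 = 513, so d = 256.5 px.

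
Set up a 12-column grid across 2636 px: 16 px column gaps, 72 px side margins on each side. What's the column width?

193 px

Take off 144 px of margins, leaving 2492 px.
12 columns + 11 column gaps: 12c + 11·16 = 2492.
12c = 2492 − 176 = 2316, so c = 193 px.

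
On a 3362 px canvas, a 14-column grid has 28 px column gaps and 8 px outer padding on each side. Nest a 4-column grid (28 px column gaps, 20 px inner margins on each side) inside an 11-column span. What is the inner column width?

624.75 px

Take off 16 px of margins, leaving 3346 px.
14 columns + 13 column gaps: 14c + 13·28 = 3346.
14c = 3346 − 364 = 2982, so c = 213 px.
11-column span = 11·213 + 10·28 = 2623 px.
Inner content = 2623 − 2·20 = 2583 px.
4 columns + 3 column gaps: 4d + 3·28 = 2583.
4d = 2583 − 84 = 2499, so d = 624.75 px.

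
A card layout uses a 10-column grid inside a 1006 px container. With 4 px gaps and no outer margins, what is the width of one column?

97 px

10 columns + 9 gaps: 10c + 9·4 = 1006.
10c = 1006 − 36 = 970, so c = 97 px.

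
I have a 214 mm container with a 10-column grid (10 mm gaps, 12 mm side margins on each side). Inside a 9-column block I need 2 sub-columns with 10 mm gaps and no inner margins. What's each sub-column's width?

Inside the margins: 214 − 24 = 190 mm.
190 − 9·10 = 100; ÷10 gives c = 10 mm.
Span of 9: 9·10 + 8·10 = 90 + 80 = 170 mm.
170 − 1·10 = 160; ÷2 gives d = 80 mm.

80 mm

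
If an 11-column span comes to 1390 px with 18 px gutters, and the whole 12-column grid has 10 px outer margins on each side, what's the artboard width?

1538 px

Subtracting 10 gutters of 18 leaves 1210 for 11 columns, so c = 110 px.
Total width: 2·10 + 12·110 + 11·18 = 1538 px.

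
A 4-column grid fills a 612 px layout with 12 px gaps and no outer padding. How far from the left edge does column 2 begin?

156 px

4 columns + 3 gaps: 4c + 3·12 = 612.
4c = 612 − 36 = 576, so c = 144 px.
No margin, so column 2 starts at 1·(column + gutter) = 1·156 = 156 px.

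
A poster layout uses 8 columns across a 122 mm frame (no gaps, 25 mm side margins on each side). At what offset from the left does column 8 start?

Take off 50 mm of margins, leaving 72 mm.
8c = 72 → c = 9 mm.
Column 8 starts at margin + 7·(column + gutter) = 25 + 7·9 = 88 mm.

88 mm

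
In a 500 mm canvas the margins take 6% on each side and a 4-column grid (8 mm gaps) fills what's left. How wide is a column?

500 × (1 − 2·6%) = 500 × 88% = 440 mm for the columns.
440 − 3·8 = 416; ÷4 gives c = 104 mm.

104 mm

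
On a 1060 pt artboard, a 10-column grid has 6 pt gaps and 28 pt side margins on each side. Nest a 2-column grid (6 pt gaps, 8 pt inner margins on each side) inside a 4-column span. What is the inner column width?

188 pt

Take off 56 pt of margins, leaving 1004 pt.
Subtracting 9 gaps of 6 leaves 950 for 10 columns, so c = 95 pt.
4-column span = 4·95 + 3·6 = 398 pt.
Inner content = 398 − 2·8 = 382 pt.
2 columns + 1 gap: 2d + 1·6 = 382.
2d = 382 − 6 = 376, so d = 188 pt.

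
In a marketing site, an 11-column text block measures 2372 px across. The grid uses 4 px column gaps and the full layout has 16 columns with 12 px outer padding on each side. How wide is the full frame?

3476 px

11 columns + 10 column gaps: 11c + 10·4 = 2372.
11c = 2372 − 40 = 2332, so c = 212 px.
Adding margins, columns and gutters: 24 + 3392 + 60 = 3476 px.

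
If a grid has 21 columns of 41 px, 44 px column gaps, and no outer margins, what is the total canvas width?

Summing: 861 + 880 = 1741 px.

1741 px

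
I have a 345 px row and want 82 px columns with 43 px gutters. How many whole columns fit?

Each extra column adds 82 + 43 = 125 px.
(345 + 43) / 125 = 3.10, so 3 columns fit.

3 columns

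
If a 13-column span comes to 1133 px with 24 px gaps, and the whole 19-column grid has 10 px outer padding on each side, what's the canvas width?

1687 px

13c + 12·24 = 1133 → 13c = 845 → c = 65 px.
Canvas = 2·10 + 19·65 + 18·24 = 20 + 1235 + 432 = 1687 px.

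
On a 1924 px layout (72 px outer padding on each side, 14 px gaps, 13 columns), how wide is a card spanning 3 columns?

Subtract both margins: 1924 − 2·72 = 1780 px.
13 columns + 12 gaps: 13c + 12·14 = 1780.
13c = 1780 − 168 = 1612, so c = 124 px.
3 columns plus 2 gaps: 372 + 28 = 400 px.

400 px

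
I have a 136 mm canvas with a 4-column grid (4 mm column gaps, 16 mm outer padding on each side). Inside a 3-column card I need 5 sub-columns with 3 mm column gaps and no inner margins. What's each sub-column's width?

Take off 32 mm of margins, leaving 104 mm.
104 − 3·4 = 92; ÷4 gives c = 23 mm.
3 columns plus 2 column gaps: 69 + 8 = 77 mm.
77 − 4·3 = 65; ÷5 gives d = 13 mm.

13 mm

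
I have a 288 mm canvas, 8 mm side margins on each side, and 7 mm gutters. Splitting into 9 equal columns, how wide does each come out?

Take off 16 mm of margins, leaving 272 mm.
9c + 8·7 = 272 → 9c = 216 → c = 24 mm.

24 mm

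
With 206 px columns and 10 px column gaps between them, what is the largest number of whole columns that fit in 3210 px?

k columns need k·206 + (k−1)·10 = k·216 − 10.
k·216 − 10 ≤ 3210 → k ≤ 3220 / 216 ≈ 14.91, so k = 14.

14 columns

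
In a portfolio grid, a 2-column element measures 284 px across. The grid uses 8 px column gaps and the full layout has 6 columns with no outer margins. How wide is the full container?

868 px

2c + 1·8 = 284 → 2c = 276 → c = 138 px.
Container = 6·138 + 5·8 = 828 + 40 = 868 px.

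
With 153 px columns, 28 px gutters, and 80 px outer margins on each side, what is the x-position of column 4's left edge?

Before column 4: the margin + 3 columns + 3 gutters.
Offset = 80 + 3·(153 + 28) = 80 + 543 = 623 px.

623 px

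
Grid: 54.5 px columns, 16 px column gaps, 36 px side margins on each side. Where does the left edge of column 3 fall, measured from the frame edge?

177 px

Each column+gutter stride is 70.5 px; 2 of them past the 36 px margin is 36 + 141 = 177 px.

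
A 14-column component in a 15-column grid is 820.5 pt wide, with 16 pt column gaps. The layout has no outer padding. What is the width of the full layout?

820.5 − 13·16 = 612.5; ÷14 gives c = 43.75 pt.
Total width: 15·43.75 + 14·16 = 880.25 pt.

880.25 pt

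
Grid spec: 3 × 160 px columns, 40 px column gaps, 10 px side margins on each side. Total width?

580 px

Adding margins, columns and gutters: 20 + 480 + 80 = 580 px.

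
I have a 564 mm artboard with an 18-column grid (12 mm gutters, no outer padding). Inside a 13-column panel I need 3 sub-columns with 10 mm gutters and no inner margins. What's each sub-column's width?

128 mm

Subtracting 17 gutters of 12 leaves 360 for 18 columns, so c = 20 mm.
13-column span = 13·20 + 12·12 = 404 mm.
3 columns + 2 gutters: 3d + 2·10 = 404.
3d = 404 − 20 = 384, so d = 128 mm.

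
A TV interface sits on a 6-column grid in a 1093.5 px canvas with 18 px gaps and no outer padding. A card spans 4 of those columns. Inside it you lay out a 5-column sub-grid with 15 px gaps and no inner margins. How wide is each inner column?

132.6 px

1093.5 − 5·18 = 1003.5; ÷6 gives c = 167.25 px.
4 columns plus 3 gaps: 669 + 54 = 723 px.
723 − 4·15 = 663; ÷5 gives d = 132.6 px.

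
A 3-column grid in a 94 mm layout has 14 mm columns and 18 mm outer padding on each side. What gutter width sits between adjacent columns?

Subtract both margins: 94 − 2·18 = 58 mm.
Columns use 42 mm, leaving 16 mm across 2 gutters = 8 mm each.

8 mm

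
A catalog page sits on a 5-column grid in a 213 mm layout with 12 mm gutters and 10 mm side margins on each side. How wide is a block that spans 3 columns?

Inside the margins: 213 − 20 = 193 mm.
5 columns + 4 gutters: 5c + 4·12 = 193.
5c = 193 − 48 = 145, so c = 29 mm.
3 columns plus 2 gutters: 87 + 24 = 111 mm.

111 mm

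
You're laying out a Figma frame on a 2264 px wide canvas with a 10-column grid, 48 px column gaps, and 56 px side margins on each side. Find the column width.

Take off 112 px of margins, leaving 2152 px.
10 columns + 9 column gaps: 10c + 9·48 = 2152.
10c = 2152 − 432 = 1720, so c = 172 px.

172 px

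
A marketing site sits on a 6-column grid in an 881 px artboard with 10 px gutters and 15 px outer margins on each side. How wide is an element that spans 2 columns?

Content width = 881 − 2·15 = 851 px.
6c + 5·10 = 851 → 6c = 801 → c = 133.5 px.
Span of 2: 2·133.5 + 1·10 = 267 + 10 = 277 px.

277 px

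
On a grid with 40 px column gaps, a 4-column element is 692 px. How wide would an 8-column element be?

692 − 3·40 = 572; ÷4 gives c = 143 px.
Span of 8: 8·143 + 7·40 = 1144 + 280 = 1424 px.

1424 px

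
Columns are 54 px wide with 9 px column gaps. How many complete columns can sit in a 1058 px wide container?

k columns need k·54 + (k−1)·9 = k·63 − 9.
k·63 − 9 ≤ 1058 → k ≤ 1067 / 63 ≈ 16.94, so k = 16.

16 columns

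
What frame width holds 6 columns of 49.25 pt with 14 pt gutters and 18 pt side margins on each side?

Frame = 2·18 + 6·49.25 + 5·14 = 36 + 295.5 + 70 = 401.5 pt.

401.5 pt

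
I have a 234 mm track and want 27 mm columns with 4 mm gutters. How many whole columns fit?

7 columns

Each extra column adds 27 + 4 = 31 mm.
(234 + 4) / 31 = 7.68, so 7 columns fit.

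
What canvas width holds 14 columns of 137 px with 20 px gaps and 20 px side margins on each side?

Canvas = 2·20 + 14·137 + 13·20 = 40 + 1918 + 260 = 2218 px.

2218 px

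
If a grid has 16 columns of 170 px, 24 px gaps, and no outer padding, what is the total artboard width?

Total width: 16·170 + 15·24 = 3080 px.

3080 px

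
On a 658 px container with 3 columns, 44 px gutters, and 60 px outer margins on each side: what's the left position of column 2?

Take off 120 px of margins, leaving 538 px.
Subtracting 2 gutters of 44 leaves 450 for 3 columns, so c = 150 px.
Before column 2: the margin + 1 column + 1 gutter.
Offset = 60 + 1·(150 + 44) = 60 + 194 = 254 px.

254 px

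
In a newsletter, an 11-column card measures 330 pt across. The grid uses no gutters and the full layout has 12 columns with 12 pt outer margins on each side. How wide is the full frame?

384 pt

With no gutters, each column is 330/11 = 30 pt.
Total width: 2·12 + 12·30 = 384 pt.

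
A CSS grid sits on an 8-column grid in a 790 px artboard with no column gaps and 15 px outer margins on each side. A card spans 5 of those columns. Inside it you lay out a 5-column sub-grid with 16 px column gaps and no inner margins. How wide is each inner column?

82.2 px

Inside the margins: 790 − 30 = 760 px.
760 / 8 = 95 px per column.
5-column span = 5·95 = 475 px.
Subtracting 4 column gaps of 16 leaves 411 for 5 columns, so d = 82.2 px.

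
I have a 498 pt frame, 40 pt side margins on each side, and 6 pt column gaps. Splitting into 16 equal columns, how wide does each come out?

20.5 pt

Inside the margins: 498 − 80 = 418 pt.
418 − 15·6 = 328; ÷16 gives c = 20.5 pt.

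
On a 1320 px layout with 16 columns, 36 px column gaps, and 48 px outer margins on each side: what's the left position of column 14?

1071.75 px

Take off 96 px of margins, leaving 1224 px.
16c + 15·36 = 1224 → 16c = 684 → c = 42.75 px.
Each column+gutter stride is 78.75 px; 13 of them past the 48 px margin is 48 + 1023.75 = 1071.75 px.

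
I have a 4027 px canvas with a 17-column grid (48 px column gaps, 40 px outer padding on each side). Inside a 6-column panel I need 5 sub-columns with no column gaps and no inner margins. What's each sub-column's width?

Subtract both margins: 4027 − 2·40 = 3947 px.
3947 − 16·48 = 3179; ÷17 gives c = 187 px.
Span of 6: 6·187 + 5·48 = 1122 + 240 = 1362 px.
With no column gaps, each column is 1362/5 = 272.4 px.

272.4 px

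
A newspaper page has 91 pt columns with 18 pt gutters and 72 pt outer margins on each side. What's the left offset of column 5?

508 pt

Before column 5: the margin + 4 columns + 4 gutters.
Offset = 72 + 4·(91 + 18) = 72 + 436 = 508 pt.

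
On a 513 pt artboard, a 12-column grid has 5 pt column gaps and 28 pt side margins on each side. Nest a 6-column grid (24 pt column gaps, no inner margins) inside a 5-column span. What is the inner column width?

Subtract both margins: 513 − 2·28 = 457 pt.
Subtracting 11 column gaps of 5 leaves 402 for 12 columns, so c = 33.5 pt.
5 columns plus 4 column gaps: 167.5 + 20 = 187.5 pt.
187.5 − 5·24 = 67.5; ÷6 gives d = 11.25 pt.

11.25 pt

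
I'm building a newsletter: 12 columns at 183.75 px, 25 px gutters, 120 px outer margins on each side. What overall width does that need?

2720 px

Adding margins, columns and gutters: 240 + 2205 + 275 = 2720 px.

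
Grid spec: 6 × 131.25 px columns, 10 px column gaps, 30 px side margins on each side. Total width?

Frame = 2·30 + 6·131.25 + 5·10 = 60 + 787.5 + 50 = 897.5 px.

897.5 px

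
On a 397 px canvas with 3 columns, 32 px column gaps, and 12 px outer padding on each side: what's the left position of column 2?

147 px

Content = 397 − 2·12 = 373 px.
373 − 2·32 = 309; ÷3 gives c = 103 px.
Each column+gutter stride is 135 px; 1 of them past the 12 px margin is 12 + 135 = 147 px.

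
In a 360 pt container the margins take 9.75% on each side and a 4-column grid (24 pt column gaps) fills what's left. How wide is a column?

54.45 pt

360 × (1 − 2·9.75%) = 360 × 80.5% = 289.8 pt for the columns.
289.8 − 3·24 = 217.8; ÷4 gives c = 54.45 pt.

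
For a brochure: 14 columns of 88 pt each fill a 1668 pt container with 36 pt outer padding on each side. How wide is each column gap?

28 pt

Content width = 1668 − 2·36 = 1596 pt.
Columns use 1232 pt, leaving 364 pt across 13 column gaps = 28 pt each.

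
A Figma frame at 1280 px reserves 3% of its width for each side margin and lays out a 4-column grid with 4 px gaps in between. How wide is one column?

Each margin = 3% of 1280 = 38.4 px; content = 1280 − 2·38.4 = 1203.2 px.
Subtracting 3 gaps of 4 leaves 1191.2 for 4 columns, so c = 297.8 px.

297.8 px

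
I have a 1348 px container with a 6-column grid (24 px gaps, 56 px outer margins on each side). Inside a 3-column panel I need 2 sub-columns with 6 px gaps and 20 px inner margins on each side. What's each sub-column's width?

Take off 112 px of margins, leaving 1236 px.
Subtracting 5 gaps of 24 leaves 1116 for 6 columns, so c = 186 px.
3 columns plus 2 gaps: 558 + 48 = 606 px.
Inner content = 606 − 2·20 = 566 px.
2d + 1·6 = 566 → 2d = 560 → d = 280 px.

280 px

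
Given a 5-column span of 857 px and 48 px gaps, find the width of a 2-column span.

314 px

5c + 4·48 = 857 → 5c = 665 → c = 133 px.
2-column span = 2·133 + 1·48 = 314 px.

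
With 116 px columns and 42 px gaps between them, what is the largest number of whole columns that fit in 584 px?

3 columns

3 columns: 3·116 + 2·42 = 432 px ≤ 584.
4 columns: 590 px > 584. So 3.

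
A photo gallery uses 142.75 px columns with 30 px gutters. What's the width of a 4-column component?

4 columns plus 3 gutters: 571 + 90 = 661 px.

661 px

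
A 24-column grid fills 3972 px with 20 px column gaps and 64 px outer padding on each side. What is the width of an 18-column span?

Subtract both margins: 3972 − 2·64 = 3844 px.
24c + 23·20 = 3844 → 24c = 3384 → c = 141 px.
18-column span = 18·141 + 17·20 = 2878 px.

2878 px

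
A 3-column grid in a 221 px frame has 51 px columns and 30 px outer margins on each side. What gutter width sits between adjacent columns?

Take off 60 px of margins, leaving 161 px.
3·51 + 2g = 161 → 2g = 8 → g = 4 px.

4 px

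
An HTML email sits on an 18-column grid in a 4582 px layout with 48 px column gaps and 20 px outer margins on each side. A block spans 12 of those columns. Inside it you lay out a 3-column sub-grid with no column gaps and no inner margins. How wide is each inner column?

1004 px

Inside the margins: 4582 − 40 = 4542 px.
18 columns + 17 column gaps: 18c + 17·48 = 4542.
18c = 4542 − 816 = 3726, so c = 207 px.
12 columns plus 11 column gaps: 2484 + 528 = 3012 px.
3012 / 3 = 1004 px per column.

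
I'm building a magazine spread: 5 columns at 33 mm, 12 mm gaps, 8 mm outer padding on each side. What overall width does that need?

229 mm

Adding margins, columns and gutters: 16 + 165 + 48 = 229 mm.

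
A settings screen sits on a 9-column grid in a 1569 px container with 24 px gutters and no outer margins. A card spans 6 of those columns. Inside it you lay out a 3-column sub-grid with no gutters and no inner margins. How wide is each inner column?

346 px

9c + 8·24 = 1569 → 9c = 1377 → c = 153 px.
Span of 6: 6·153 + 5·24 = 918 + 120 = 1038 px.
1038 / 3 = 346 px per column.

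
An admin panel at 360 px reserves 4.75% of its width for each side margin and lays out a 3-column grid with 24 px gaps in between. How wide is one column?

92.6 px

Margins: 4.75% × 360 = 17.1 px each, so content = 360 − 34.2 = 325.8 px.
3 columns + 2 gaps: 3c + 2·24 = 325.8.
3c = 325.8 − 48 = 277.8, so c = 92.6 px.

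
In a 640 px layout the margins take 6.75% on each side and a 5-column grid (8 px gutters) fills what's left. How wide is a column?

104.32 px

Each margin = 6.75% of 640 = 43.2 px; content = 640 − 2·43.2 = 553.6 px.
5c + 4·8 = 553.6 → 5c = 521.6 → c = 104.32 px.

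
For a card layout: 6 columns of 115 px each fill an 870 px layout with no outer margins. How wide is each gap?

6 columns take 6·115 = 690 px; remaining 180 splits into 5 gaps.
g = 180 / 5 = 36 px.

36 px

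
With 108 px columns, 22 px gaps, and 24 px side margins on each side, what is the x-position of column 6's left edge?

Column 6 starts at margin + 5·(column + gutter) = 24 + 5·130 = 674 px.

674 px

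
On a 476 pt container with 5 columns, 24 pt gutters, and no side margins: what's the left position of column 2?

100 pt

5 columns + 4 gutters: 5c + 4·24 = 476.
5c = 476 − 96 = 380, so c = 76 pt.
Each column+gutter stride is 100 pt; with no margin, 1 of them is 100 pt.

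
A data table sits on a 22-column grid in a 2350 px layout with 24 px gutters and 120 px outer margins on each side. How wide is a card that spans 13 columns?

1237 px

Inside the margins: 2350 − 240 = 2110 px.
22 columns + 21 gutters: 22c + 21·24 = 2110.
22c = 2110 − 504 = 1606, so c = 73 px.
13 columns plus 12 gutters: 949 + 288 = 1237 px.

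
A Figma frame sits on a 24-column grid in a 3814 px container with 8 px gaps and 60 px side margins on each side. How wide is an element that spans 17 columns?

2614.25 px

Subtract both margins: 3814 − 2·60 = 3694 px.
24c + 23·8 = 3694 → 24c = 3510 → c = 146.25 px.
17 columns plus 16 gaps: 2486.25 + 128 = 2614.25 px.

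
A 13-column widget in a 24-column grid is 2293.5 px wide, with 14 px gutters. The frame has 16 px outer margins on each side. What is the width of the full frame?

4278 px

13c + 12·14 = 2293.5 → 13c = 2125.5 → c = 163.5 px.
Adding margins, columns and gutters: 32 + 3924 + 322 = 4278 px.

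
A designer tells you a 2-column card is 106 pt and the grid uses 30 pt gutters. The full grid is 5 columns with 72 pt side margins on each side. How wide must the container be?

2c + 1·30 = 106 → 2c = 76 → c = 38 pt.
Adding margins, columns and gutters: 144 + 190 + 120 = 454 pt.

454 pt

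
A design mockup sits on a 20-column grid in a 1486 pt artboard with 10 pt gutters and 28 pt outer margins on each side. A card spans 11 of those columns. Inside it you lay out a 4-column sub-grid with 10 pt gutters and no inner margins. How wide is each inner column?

Outer content = 1486 − 2·28 = 1430 pt.
20 columns + 19 gutters: 20c + 19·10 = 1430.
20c = 1430 − 190 = 1240, so c = 62 pt.
11 columns plus 10 gutters: 682 + 100 = 782 pt.
4 columns + 3 gutters: 4d + 3·10 = 782.
4d = 782 − 30 = 752, so d = 188 pt.

188 pt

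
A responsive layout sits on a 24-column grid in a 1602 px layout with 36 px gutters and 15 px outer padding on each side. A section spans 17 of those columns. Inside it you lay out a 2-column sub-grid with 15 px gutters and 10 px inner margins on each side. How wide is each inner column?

Outer content = 1602 − 2·15 = 1572 px.
24 columns + 23 gutters: 24c + 23·36 = 1572.
24c = 1572 − 828 = 744, so c = 31 px.
17-column span = 17·31 + 16·36 = 1103 px.
Inner content = 1103 − 2·10 = 1083 px.
1083 − 1·15 = 1068; ÷2 gives d = 534 px.

534 px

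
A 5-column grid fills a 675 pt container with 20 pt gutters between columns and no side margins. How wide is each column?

5c + 4·20 = 675 → 5c = 595 → c = 119 pt.

119 pt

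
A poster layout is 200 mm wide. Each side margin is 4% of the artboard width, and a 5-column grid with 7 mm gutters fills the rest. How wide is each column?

31.2 mm

Margins: 4% × 200 = 8 mm each, so content = 200 − 16 = 184 mm.
184 − 4·7 = 156; ÷5 gives c = 31.2 mm.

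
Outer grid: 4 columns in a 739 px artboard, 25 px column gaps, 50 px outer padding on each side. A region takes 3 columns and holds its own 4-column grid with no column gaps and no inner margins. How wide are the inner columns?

118.25 px

Inside the margins: 739 − 100 = 639 px.
Subtracting 3 column gaps of 25 leaves 564 for 4 columns, so c = 141 px.
3-column span = 3·141 + 2·25 = 473 px.
4d = 473 → d = 118.25 px.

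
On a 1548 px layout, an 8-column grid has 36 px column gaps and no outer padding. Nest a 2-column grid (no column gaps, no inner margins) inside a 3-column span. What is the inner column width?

279 px

8 columns + 7 column gaps: 8c + 7·36 = 1548.
8c = 1548 − 252 = 1296, so c = 162 px.
3 columns plus 2 column gaps: 486 + 72 = 558 px.
With no column gaps, each column is 558/2 = 279 px.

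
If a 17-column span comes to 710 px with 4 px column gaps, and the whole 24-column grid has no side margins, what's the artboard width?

17c + 16·4 = 710 → 17c = 646 → c = 38 px.
Total width: 24·38 + 23·4 = 1004 px.

1004 px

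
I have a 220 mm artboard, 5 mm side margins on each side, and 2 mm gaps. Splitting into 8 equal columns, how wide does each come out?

24.5 mm

Subtract both margins: 220 − 2·5 = 210 mm.
210 − 7·2 = 196; ÷8 gives c = 24.5 mm.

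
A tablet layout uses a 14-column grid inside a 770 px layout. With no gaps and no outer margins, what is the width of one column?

With no gaps, each column is 770/14 = 55 px.

55 px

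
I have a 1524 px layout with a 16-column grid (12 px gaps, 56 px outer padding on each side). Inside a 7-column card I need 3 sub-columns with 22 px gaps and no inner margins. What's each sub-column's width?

Inside the margins: 1524 − 112 = 1412 px.
1412 − 15·12 = 1232; ÷16 gives c = 77 px.
7 columns plus 6 gaps: 539 + 72 = 611 px.
3 columns + 2 gaps: 3d + 2·22 = 611.
3d = 611 − 44 = 567, so d = 189 px.

189 px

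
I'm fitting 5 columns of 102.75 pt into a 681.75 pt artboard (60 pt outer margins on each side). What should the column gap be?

Content width = 681.75 − 2·60 = 561.75 pt.
5 columns take 5·102.75 = 513.75 pt; remaining 48 splits into 4 column gaps.
g = 48 / 4 = 12 pt.

12 pt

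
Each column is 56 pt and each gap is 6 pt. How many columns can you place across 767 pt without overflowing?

k columns need k·56 + (k−1)·6 = k·62 − 6.
k·62 − 6 ≤ 767 → k ≤ 773 / 62 ≈ 12.47, so k = 12.

12 columns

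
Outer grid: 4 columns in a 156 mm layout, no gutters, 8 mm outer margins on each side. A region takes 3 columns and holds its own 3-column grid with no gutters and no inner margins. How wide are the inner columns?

Outer content = 156 − 2·8 = 140 mm.
With no gutters, each column is 140/4 = 35 mm.
With no gutters, 3 columns span 3·35 = 105 mm.
With no gutters, each column is 105/3 = 35 mm.

35 mm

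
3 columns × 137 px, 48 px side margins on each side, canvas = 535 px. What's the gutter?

Take off 96 px of margins, leaving 439 px.
3 columns take 3·137 = 411 px; remaining 28 splits into 2 gutters.
g = 28 / 2 = 14 px.

14 px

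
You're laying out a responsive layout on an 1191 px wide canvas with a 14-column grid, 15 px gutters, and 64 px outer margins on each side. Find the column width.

62 px

Inside the margins: 1191 − 128 = 1063 px.
14 columns + 13 gutters: 14c + 13·15 = 1063.
14c = 1063 − 195 = 868, so c = 62 px.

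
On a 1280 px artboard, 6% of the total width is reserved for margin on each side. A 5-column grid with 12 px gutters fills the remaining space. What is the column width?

215.68 px

1280 × (1 − 2·6%) = 1280 × 88% = 1126.4 px for the columns.
1126.4 − 4·12 = 1078.4; ÷5 gives c = 215.68 px.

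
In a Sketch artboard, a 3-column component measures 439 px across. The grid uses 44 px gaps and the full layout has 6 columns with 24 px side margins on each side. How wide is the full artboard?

970 px

439 − 2·44 = 351; ÷3 gives c = 117 px.
Artboard = 2·24 + 6·117 + 5·44 = 48 + 702 + 220 = 970 px.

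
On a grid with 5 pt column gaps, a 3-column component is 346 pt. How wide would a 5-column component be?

580 pt

3 columns + 2 column gaps: 3c + 2·5 = 346.
3c = 346 − 10 = 336, so c = 112 pt.
Span of 5: 5·112 + 4·5 = 560 + 20 = 580 pt.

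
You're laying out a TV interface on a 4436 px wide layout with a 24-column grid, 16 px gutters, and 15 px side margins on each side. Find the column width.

Content width = 4436 − 2·15 = 4406 px.
24c + 23·16 = 4406 → 24c = 4038 → c = 168.25 px.

168.25 px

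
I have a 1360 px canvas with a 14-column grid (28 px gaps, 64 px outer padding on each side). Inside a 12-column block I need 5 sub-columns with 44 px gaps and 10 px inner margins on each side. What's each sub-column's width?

Subtract both margins: 1360 − 2·64 = 1232 px.
Subtracting 13 gaps of 28 leaves 868 for 14 columns, so c = 62 px.
Span of 12: 12·62 + 11·28 = 744 + 308 = 1052 px.
Inner content = 1052 − 2·10 = 1032 px.
5 columns + 4 gaps: 5d + 4·44 = 1032.
5d = 1032 − 176 = 856, so d = 171.2 px.

171.2 px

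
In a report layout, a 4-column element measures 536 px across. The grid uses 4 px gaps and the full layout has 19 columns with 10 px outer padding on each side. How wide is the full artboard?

4c + 3·4 = 536 → 4c = 524 → c = 131 px.
Total width: 2·10 + 19·131 + 18·4 = 2581 px.

2581 px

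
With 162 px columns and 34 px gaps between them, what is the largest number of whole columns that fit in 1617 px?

8 columns

8 columns: 8·162 + 7·34 = 1534 px ≤ 1617.
9 columns: 1730 px > 1617. So 8.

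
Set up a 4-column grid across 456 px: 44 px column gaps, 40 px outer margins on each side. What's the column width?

61 px

Inside the margins: 456 − 80 = 376 px.
4c + 3·44 = 376 → 4c = 244 → c = 61 px.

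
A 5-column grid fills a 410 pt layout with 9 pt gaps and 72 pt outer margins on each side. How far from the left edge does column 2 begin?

Content = 410 − 2·72 = 266 pt.
Subtracting 4 gaps of 9 leaves 230 for 5 columns, so c = 46 pt.
Before column 2: the margin + 1 column + 1 gap.
Offset = 72 + 1·(46 + 9) = 72 + 55 = 127 pt.

127 pt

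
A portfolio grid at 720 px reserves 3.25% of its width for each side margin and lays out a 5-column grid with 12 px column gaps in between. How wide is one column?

125.04 px

Each margin = 3.25% of 720 = 23.4 px; content = 720 − 2·23.4 = 673.2 px.
5 columns + 4 column gaps: 5c + 4·12 = 673.2.
5c = 673.2 − 48 = 625.2, so c = 125.04 px.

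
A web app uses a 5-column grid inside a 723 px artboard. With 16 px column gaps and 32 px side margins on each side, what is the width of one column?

119 px

Subtract both margins: 723 − 2·32 = 659 px.
659 − 4·16 = 595; ÷5 gives c = 119 px.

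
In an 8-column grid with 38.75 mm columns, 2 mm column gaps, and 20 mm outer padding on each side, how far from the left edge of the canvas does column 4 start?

142.25 mm

Column 4 starts at margin + 3·(column + gutter) = 20 + 3·40.75 = 142.25 mm.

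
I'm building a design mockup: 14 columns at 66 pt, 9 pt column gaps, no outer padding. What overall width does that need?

Artboard = 14·66 + 13·9 = 924 + 117 = 1041 pt.

1041 pt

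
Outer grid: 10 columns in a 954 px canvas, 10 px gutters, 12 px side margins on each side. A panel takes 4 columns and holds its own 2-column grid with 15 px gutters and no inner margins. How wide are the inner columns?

Take off 24 px of margins, leaving 930 px.
10c + 9·10 = 930 → 10c = 840 → c = 84 px.
4 columns plus 3 gutters: 336 + 30 = 366 px.
2d + 1·15 = 366 → 2d = 351 → d = 175.5 px.

175.5 px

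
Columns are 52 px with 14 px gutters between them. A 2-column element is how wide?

Span of 2: 2·52 + 1·14 = 104 + 14 = 118 px.

118 px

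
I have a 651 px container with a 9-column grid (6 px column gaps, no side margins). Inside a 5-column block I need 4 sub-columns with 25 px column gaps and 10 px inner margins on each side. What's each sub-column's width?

9 columns + 8 column gaps: 9c + 8·6 = 651.
9c = 651 − 48 = 603, so c = 67 px.
Span of 5: 5·67 + 4·6 = 335 + 24 = 359 px.
Inner content = 359 − 2·10 = 339 px.
Subtracting 3 column gaps of 25 leaves 264 for 4 columns, so d = 66 px.

66 px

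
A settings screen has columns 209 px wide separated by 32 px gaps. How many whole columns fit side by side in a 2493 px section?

10 columns

Each extra column adds 209 + 32 = 241 px.
(2493 + 32) / 241 = 10.48, so 10 columns fit.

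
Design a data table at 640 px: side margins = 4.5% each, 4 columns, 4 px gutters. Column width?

142.6 px

640 × (1 − 2·4.5%) = 640 × 91% = 582.4 px for the columns.
4c + 3·4 = 582.4 → 4c = 570.4 → c = 142.6 px.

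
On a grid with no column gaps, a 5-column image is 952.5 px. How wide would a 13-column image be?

With no column gaps, each column is 952.5/5 = 190.5 px.
With no column gaps, 13 columns span 13·190.5 = 2476.5 px.

2476.5 px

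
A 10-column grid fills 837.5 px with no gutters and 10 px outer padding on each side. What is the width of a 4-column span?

327 px

Subtract both margins: 837.5 − 2·10 = 817.5 px.
817.5 / 10 = 81.75 px per column.
With no gutters, 4 columns span 4·81.75 = 327 px.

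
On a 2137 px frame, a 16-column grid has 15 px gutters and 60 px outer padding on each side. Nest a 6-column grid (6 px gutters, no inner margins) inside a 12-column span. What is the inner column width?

Inside the margins: 2137 − 120 = 2017 px.
16c + 15·15 = 2017 → 16c = 1792 → c = 112 px.
Span of 12: 12·112 + 11·15 = 1344 + 165 = 1509 px.
6d + 5·6 = 1509 → 6d = 1479 → d = 246.5 px.

246.5 px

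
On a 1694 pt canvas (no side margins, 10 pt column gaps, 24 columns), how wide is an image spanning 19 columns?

1339 pt

24 columns + 23 column gaps: 24c + 23·10 = 1694.
24c = 1694 − 230 = 1464, so c = 61 pt.
19-column span = 19·61 + 18·10 = 1339 pt.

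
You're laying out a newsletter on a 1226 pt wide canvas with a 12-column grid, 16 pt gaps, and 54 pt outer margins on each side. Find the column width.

Content width = 1226 − 2·54 = 1118 pt.
12 columns + 11 gaps: 12c + 11·16 = 1118.
12c = 1118 − 176 = 942, so c = 78.5 pt.

78.5 pt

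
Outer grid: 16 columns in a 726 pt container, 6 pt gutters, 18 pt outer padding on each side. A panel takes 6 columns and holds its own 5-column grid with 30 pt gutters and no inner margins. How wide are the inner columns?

Inside the margins: 726 − 36 = 690 pt.
16c + 15·6 = 690 → 16c = 600 → c = 37.5 pt.
6 columns plus 5 gutters: 225 + 30 = 255 pt.
Subtracting 4 gutters of 30 leaves 135 for 5 columns, so d = 27 pt.

27 pt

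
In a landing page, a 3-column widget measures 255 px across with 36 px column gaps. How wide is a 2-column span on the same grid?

Subtracting 2 column gaps of 36 leaves 183 for 3 columns, so c = 61 px.
Span of 2: 2·61 + 1·36 = 122 + 36 = 158 px.

158 px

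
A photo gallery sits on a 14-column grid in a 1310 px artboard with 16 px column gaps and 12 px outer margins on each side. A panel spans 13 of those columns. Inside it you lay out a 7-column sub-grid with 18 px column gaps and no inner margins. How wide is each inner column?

155 px

Inside the margins: 1310 − 24 = 1286 px.
Subtracting 13 column gaps of 16 leaves 1078 for 14 columns, so c = 77 px.
Span of 13: 13·77 + 12·16 = 1001 + 192 = 1193 px.
1193 − 6·18 = 1085; ÷7 gives d = 155 px.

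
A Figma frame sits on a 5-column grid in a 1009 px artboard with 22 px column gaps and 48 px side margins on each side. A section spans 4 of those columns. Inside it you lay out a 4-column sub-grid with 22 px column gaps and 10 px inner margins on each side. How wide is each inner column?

Inside the margins: 1009 − 96 = 913 px.
5c + 4·22 = 913 → 5c = 825 → c = 165 px.
Span of 4: 4·165 + 3·22 = 660 + 66 = 726 px.
Inner content = 726 − 2·10 = 706 px.
Subtracting 3 column gaps of 22 leaves 640 for 4 columns, so d = 160 px.

160 px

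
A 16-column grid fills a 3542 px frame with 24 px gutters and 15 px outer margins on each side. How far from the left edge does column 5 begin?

Inside the margins: 3542 − 30 = 3512 px.
16 columns + 15 gutters: 16c + 15·24 = 3512.
16c = 3512 − 360 = 3152, so c = 197 px.
Each column+gutter stride is 221 px; 4 of them past the 15 px margin is 15 + 884 = 899 px.

899 px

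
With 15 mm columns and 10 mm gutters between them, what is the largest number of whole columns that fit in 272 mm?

11 columns

11 columns: 11·15 + 10·10 = 265 mm ≤ 272.
12 columns: 290 mm > 272. So 11.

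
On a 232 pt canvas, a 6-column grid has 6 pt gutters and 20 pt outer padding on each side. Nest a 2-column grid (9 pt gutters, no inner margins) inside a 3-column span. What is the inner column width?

Take off 40 pt of margins, leaving 192 pt.
Subtracting 5 gutters of 6 leaves 162 for 6 columns, so c = 27 pt.
3 columns plus 2 gutters: 81 + 12 = 93 pt.
93 − 1·9 = 84; ÷2 gives d = 42 pt.

42 pt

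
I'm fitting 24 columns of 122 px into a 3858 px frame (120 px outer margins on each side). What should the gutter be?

Inside the margins: 3858 − 240 = 3618 px.
24 columns take 24·122 = 2928 px; remaining 690 splits into 23 gutters.
g = 690 / 23 = 30 px.

30 px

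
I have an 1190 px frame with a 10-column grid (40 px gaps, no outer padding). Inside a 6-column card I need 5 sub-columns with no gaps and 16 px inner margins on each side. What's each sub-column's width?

133.2 px

1190 − 9·40 = 830; ÷10 gives c = 83 px.
Span of 6: 6·83 + 5·40 = 498 + 200 = 698 px.
Inner content = 698 − 2·16 = 666 px.
5d = 666 → d = 133.2 px.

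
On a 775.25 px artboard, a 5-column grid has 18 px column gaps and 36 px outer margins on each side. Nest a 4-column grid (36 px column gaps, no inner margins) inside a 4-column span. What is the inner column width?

Take off 72 px of margins, leaving 703.25 px.
5 columns + 4 column gaps: 5c + 4·18 = 703.25.
5c = 703.25 − 72 = 631.25, so c = 126.25 px.
4-column span = 4·126.25 + 3·18 = 559 px.
559 − 3·36 = 451; ÷4 gives d = 112.75 px.

112.75 px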